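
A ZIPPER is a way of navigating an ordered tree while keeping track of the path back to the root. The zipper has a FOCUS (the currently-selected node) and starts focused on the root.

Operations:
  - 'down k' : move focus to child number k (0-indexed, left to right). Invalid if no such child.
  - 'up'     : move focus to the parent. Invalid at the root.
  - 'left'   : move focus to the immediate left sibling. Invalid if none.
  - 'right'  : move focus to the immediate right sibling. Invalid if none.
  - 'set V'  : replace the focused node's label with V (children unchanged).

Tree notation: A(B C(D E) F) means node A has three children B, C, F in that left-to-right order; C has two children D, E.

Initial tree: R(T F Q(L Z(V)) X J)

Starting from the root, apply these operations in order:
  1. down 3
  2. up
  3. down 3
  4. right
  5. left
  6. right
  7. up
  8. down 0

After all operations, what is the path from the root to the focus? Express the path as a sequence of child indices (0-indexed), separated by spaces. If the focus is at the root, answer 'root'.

Answer: 0

Derivation:
Step 1 (down 3): focus=X path=3 depth=1 children=[] left=['T', 'F', 'Q'] right=['J'] parent=R
Step 2 (up): focus=R path=root depth=0 children=['T', 'F', 'Q', 'X', 'J'] (at root)
Step 3 (down 3): focus=X path=3 depth=1 children=[] left=['T', 'F', 'Q'] right=['J'] parent=R
Step 4 (right): focus=J path=4 depth=1 children=[] left=['T', 'F', 'Q', 'X'] right=[] parent=R
Step 5 (left): focus=X path=3 depth=1 children=[] left=['T', 'F', 'Q'] right=['J'] parent=R
Step 6 (right): focus=J path=4 depth=1 children=[] left=['T', 'F', 'Q', 'X'] right=[] parent=R
Step 7 (up): focus=R path=root depth=0 children=['T', 'F', 'Q', 'X', 'J'] (at root)
Step 8 (down 0): focus=T path=0 depth=1 children=[] left=[] right=['F', 'Q', 'X', 'J'] parent=R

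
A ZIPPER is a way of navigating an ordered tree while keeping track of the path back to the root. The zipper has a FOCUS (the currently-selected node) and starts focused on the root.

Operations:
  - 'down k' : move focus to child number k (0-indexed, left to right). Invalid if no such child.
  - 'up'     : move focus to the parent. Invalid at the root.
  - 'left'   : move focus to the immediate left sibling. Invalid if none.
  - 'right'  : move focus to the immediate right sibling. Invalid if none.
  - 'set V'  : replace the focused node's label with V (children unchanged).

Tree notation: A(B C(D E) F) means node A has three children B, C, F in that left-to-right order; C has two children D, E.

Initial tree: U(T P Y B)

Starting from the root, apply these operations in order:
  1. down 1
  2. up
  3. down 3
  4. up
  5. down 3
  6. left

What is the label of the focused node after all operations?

Step 1 (down 1): focus=P path=1 depth=1 children=[] left=['T'] right=['Y', 'B'] parent=U
Step 2 (up): focus=U path=root depth=0 children=['T', 'P', 'Y', 'B'] (at root)
Step 3 (down 3): focus=B path=3 depth=1 children=[] left=['T', 'P', 'Y'] right=[] parent=U
Step 4 (up): focus=U path=root depth=0 children=['T', 'P', 'Y', 'B'] (at root)
Step 5 (down 3): focus=B path=3 depth=1 children=[] left=['T', 'P', 'Y'] right=[] parent=U
Step 6 (left): focus=Y path=2 depth=1 children=[] left=['T', 'P'] right=['B'] parent=U

Answer: Y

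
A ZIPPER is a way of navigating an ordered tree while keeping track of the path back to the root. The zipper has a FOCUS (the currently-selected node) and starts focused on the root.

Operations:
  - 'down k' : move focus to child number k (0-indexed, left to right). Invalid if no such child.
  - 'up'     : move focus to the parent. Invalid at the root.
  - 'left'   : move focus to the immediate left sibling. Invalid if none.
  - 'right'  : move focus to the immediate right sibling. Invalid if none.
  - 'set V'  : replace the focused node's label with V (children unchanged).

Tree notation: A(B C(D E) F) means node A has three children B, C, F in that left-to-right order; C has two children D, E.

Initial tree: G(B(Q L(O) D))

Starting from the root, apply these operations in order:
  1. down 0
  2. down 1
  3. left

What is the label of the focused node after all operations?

Answer: Q

Derivation:
Step 1 (down 0): focus=B path=0 depth=1 children=['Q', 'L', 'D'] left=[] right=[] parent=G
Step 2 (down 1): focus=L path=0/1 depth=2 children=['O'] left=['Q'] right=['D'] parent=B
Step 3 (left): focus=Q path=0/0 depth=2 children=[] left=[] right=['L', 'D'] parent=B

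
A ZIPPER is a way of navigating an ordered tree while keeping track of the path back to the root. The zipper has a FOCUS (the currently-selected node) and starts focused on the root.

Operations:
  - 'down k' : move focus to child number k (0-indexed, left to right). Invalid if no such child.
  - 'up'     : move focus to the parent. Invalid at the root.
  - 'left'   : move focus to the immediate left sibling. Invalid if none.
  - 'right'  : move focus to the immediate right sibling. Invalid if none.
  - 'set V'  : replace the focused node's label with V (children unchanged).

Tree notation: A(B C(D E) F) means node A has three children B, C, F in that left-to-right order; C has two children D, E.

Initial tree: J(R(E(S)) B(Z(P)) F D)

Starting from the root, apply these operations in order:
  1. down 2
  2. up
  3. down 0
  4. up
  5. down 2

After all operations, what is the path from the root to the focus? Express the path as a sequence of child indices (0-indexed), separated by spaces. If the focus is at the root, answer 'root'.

Answer: 2

Derivation:
Step 1 (down 2): focus=F path=2 depth=1 children=[] left=['R', 'B'] right=['D'] parent=J
Step 2 (up): focus=J path=root depth=0 children=['R', 'B', 'F', 'D'] (at root)
Step 3 (down 0): focus=R path=0 depth=1 children=['E'] left=[] right=['B', 'F', 'D'] parent=J
Step 4 (up): focus=J path=root depth=0 children=['R', 'B', 'F', 'D'] (at root)
Step 5 (down 2): focus=F path=2 depth=1 children=[] left=['R', 'B'] right=['D'] parent=J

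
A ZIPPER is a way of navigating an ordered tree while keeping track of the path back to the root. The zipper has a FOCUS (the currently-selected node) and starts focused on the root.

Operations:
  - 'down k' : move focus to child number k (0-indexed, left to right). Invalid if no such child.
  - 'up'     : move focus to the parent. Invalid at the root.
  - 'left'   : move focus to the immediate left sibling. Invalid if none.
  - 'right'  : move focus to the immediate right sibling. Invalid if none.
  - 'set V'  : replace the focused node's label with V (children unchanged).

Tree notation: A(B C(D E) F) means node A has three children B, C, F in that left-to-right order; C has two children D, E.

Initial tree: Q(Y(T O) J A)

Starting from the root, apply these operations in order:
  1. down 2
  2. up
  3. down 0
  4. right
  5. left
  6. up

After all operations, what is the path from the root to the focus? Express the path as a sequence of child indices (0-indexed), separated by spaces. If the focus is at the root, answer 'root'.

Step 1 (down 2): focus=A path=2 depth=1 children=[] left=['Y', 'J'] right=[] parent=Q
Step 2 (up): focus=Q path=root depth=0 children=['Y', 'J', 'A'] (at root)
Step 3 (down 0): focus=Y path=0 depth=1 children=['T', 'O'] left=[] right=['J', 'A'] parent=Q
Step 4 (right): focus=J path=1 depth=1 children=[] left=['Y'] right=['A'] parent=Q
Step 5 (left): focus=Y path=0 depth=1 children=['T', 'O'] left=[] right=['J', 'A'] parent=Q
Step 6 (up): focus=Q path=root depth=0 children=['Y', 'J', 'A'] (at root)

Answer: root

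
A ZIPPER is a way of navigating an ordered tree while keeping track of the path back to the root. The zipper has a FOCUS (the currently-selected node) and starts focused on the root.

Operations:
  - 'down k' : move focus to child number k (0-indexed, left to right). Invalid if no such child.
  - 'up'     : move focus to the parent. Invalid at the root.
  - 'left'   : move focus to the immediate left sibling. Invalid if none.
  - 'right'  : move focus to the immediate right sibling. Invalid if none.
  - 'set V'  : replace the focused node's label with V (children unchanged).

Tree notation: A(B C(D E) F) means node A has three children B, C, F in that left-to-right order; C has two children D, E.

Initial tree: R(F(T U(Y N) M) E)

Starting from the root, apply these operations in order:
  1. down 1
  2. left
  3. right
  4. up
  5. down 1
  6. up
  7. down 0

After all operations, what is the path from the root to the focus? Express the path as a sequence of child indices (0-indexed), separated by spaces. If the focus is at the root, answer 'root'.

Step 1 (down 1): focus=E path=1 depth=1 children=[] left=['F'] right=[] parent=R
Step 2 (left): focus=F path=0 depth=1 children=['T', 'U', 'M'] left=[] right=['E'] parent=R
Step 3 (right): focus=E path=1 depth=1 children=[] left=['F'] right=[] parent=R
Step 4 (up): focus=R path=root depth=0 children=['F', 'E'] (at root)
Step 5 (down 1): focus=E path=1 depth=1 children=[] left=['F'] right=[] parent=R
Step 6 (up): focus=R path=root depth=0 children=['F', 'E'] (at root)
Step 7 (down 0): focus=F path=0 depth=1 children=['T', 'U', 'M'] left=[] right=['E'] parent=R

Answer: 0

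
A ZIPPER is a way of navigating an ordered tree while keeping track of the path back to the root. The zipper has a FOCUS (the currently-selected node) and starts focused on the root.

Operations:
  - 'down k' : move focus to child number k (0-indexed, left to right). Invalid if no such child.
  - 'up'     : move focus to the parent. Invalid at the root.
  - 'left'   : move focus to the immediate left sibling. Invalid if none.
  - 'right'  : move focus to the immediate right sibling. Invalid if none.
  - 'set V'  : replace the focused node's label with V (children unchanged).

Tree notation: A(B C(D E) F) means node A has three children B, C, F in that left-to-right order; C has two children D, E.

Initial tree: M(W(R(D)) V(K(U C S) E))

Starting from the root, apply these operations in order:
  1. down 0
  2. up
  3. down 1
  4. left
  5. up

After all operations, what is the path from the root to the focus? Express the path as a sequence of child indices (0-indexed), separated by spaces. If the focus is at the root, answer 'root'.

Step 1 (down 0): focus=W path=0 depth=1 children=['R'] left=[] right=['V'] parent=M
Step 2 (up): focus=M path=root depth=0 children=['W', 'V'] (at root)
Step 3 (down 1): focus=V path=1 depth=1 children=['K', 'E'] left=['W'] right=[] parent=M
Step 4 (left): focus=W path=0 depth=1 children=['R'] left=[] right=['V'] parent=M
Step 5 (up): focus=M path=root depth=0 children=['W', 'V'] (at root)

Answer: root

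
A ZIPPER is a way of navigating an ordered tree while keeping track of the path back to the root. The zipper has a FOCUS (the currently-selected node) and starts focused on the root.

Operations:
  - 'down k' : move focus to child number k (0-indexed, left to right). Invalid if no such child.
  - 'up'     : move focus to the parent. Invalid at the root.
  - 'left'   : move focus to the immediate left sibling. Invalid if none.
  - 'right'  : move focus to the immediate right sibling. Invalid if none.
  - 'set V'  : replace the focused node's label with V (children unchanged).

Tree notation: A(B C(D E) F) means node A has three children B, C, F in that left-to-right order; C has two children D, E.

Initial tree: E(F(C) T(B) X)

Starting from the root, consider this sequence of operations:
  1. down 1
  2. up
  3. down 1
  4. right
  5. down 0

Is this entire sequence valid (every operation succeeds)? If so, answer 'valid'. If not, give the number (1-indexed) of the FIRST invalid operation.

Answer: 5

Derivation:
Step 1 (down 1): focus=T path=1 depth=1 children=['B'] left=['F'] right=['X'] parent=E
Step 2 (up): focus=E path=root depth=0 children=['F', 'T', 'X'] (at root)
Step 3 (down 1): focus=T path=1 depth=1 children=['B'] left=['F'] right=['X'] parent=E
Step 4 (right): focus=X path=2 depth=1 children=[] left=['F', 'T'] right=[] parent=E
Step 5 (down 0): INVALID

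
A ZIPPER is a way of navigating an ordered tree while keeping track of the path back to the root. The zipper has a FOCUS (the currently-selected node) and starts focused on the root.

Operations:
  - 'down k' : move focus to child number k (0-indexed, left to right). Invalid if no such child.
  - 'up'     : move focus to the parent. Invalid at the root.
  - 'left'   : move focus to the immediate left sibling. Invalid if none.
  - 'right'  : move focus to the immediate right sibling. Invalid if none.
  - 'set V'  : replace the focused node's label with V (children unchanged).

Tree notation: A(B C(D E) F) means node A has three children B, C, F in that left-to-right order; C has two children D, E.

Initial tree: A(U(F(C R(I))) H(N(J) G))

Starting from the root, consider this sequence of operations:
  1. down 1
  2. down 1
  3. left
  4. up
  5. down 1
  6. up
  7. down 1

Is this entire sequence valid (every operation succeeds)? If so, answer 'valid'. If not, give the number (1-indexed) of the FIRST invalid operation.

Step 1 (down 1): focus=H path=1 depth=1 children=['N', 'G'] left=['U'] right=[] parent=A
Step 2 (down 1): focus=G path=1/1 depth=2 children=[] left=['N'] right=[] parent=H
Step 3 (left): focus=N path=1/0 depth=2 children=['J'] left=[] right=['G'] parent=H
Step 4 (up): focus=H path=1 depth=1 children=['N', 'G'] left=['U'] right=[] parent=A
Step 5 (down 1): focus=G path=1/1 depth=2 children=[] left=['N'] right=[] parent=H
Step 6 (up): focus=H path=1 depth=1 children=['N', 'G'] left=['U'] right=[] parent=A
Step 7 (down 1): focus=G path=1/1 depth=2 children=[] left=['N'] right=[] parent=H

Answer: valid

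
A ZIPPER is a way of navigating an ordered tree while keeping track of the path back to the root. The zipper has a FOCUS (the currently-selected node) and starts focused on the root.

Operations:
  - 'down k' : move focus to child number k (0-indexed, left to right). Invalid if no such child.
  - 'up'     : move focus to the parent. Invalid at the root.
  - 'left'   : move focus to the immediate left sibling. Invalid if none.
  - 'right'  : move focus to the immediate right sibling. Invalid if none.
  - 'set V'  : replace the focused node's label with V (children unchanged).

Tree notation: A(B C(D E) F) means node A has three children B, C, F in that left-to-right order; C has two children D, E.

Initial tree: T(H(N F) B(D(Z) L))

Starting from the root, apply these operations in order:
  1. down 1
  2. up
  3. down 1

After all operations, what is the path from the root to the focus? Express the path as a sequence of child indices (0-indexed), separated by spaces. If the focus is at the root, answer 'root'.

Answer: 1

Derivation:
Step 1 (down 1): focus=B path=1 depth=1 children=['D', 'L'] left=['H'] right=[] parent=T
Step 2 (up): focus=T path=root depth=0 children=['H', 'B'] (at root)
Step 3 (down 1): focus=B path=1 depth=1 children=['D', 'L'] left=['H'] right=[] parent=T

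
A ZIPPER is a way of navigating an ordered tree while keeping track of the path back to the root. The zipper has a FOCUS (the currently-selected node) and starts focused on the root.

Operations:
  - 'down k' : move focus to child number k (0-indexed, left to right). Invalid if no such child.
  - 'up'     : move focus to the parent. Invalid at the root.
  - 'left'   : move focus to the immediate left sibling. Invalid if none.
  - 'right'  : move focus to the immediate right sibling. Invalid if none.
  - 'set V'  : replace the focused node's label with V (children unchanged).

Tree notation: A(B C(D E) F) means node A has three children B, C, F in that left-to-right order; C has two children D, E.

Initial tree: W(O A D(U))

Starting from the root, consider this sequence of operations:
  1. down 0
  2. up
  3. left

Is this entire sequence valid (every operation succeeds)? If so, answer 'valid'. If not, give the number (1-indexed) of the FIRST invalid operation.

Step 1 (down 0): focus=O path=0 depth=1 children=[] left=[] right=['A', 'D'] parent=W
Step 2 (up): focus=W path=root depth=0 children=['O', 'A', 'D'] (at root)
Step 3 (left): INVALID

Answer: 3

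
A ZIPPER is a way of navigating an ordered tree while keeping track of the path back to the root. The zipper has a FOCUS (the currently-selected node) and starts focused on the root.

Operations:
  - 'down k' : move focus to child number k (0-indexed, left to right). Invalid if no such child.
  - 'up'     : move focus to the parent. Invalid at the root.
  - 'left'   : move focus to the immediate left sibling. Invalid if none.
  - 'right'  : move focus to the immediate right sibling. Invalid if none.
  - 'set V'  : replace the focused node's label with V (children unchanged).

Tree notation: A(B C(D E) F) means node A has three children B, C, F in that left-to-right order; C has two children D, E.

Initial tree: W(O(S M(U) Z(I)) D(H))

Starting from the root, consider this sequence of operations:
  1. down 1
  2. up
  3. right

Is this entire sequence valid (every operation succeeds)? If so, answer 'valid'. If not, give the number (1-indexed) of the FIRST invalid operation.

Answer: 3

Derivation:
Step 1 (down 1): focus=D path=1 depth=1 children=['H'] left=['O'] right=[] parent=W
Step 2 (up): focus=W path=root depth=0 children=['O', 'D'] (at root)
Step 3 (right): INVALID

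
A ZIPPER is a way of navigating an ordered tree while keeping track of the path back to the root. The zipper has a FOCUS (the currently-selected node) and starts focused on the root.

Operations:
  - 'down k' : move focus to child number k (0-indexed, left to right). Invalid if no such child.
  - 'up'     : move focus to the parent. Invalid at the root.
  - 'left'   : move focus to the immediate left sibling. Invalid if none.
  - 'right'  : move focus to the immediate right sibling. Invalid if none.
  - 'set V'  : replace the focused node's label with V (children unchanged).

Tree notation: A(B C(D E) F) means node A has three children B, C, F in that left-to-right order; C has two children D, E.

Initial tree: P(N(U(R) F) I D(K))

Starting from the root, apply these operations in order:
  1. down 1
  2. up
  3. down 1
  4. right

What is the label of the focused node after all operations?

Step 1 (down 1): focus=I path=1 depth=1 children=[] left=['N'] right=['D'] parent=P
Step 2 (up): focus=P path=root depth=0 children=['N', 'I', 'D'] (at root)
Step 3 (down 1): focus=I path=1 depth=1 children=[] left=['N'] right=['D'] parent=P
Step 4 (right): focus=D path=2 depth=1 children=['K'] left=['N', 'I'] right=[] parent=P

Answer: D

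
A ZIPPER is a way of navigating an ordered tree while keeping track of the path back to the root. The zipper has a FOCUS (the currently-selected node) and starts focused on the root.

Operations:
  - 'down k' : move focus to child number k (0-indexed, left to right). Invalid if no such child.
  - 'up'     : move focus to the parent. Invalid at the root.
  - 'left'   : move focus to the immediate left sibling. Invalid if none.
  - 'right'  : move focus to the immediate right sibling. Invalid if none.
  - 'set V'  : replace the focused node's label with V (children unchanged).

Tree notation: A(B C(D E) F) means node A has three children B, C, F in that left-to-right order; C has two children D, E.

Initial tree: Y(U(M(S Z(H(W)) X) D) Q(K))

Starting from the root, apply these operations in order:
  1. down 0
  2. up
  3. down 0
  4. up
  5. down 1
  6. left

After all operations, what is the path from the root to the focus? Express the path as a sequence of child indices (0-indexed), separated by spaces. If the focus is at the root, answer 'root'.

Step 1 (down 0): focus=U path=0 depth=1 children=['M', 'D'] left=[] right=['Q'] parent=Y
Step 2 (up): focus=Y path=root depth=0 children=['U', 'Q'] (at root)
Step 3 (down 0): focus=U path=0 depth=1 children=['M', 'D'] left=[] right=['Q'] parent=Y
Step 4 (up): focus=Y path=root depth=0 children=['U', 'Q'] (at root)
Step 5 (down 1): focus=Q path=1 depth=1 children=['K'] left=['U'] right=[] parent=Y
Step 6 (left): focus=U path=0 depth=1 children=['M', 'D'] left=[] right=['Q'] parent=Y

Answer: 0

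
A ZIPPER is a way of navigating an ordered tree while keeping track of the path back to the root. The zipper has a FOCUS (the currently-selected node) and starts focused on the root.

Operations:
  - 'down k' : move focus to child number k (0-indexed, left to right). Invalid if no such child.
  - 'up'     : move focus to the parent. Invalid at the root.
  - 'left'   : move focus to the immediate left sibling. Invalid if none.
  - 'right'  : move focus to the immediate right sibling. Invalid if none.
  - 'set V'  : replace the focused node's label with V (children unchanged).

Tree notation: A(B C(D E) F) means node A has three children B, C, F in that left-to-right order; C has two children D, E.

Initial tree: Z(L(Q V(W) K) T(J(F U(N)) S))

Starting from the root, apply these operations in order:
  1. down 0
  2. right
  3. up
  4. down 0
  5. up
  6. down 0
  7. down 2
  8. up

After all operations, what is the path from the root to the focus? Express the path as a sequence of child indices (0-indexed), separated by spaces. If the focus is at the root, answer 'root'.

Step 1 (down 0): focus=L path=0 depth=1 children=['Q', 'V', 'K'] left=[] right=['T'] parent=Z
Step 2 (right): focus=T path=1 depth=1 children=['J', 'S'] left=['L'] right=[] parent=Z
Step 3 (up): focus=Z path=root depth=0 children=['L', 'T'] (at root)
Step 4 (down 0): focus=L path=0 depth=1 children=['Q', 'V', 'K'] left=[] right=['T'] parent=Z
Step 5 (up): focus=Z path=root depth=0 children=['L', 'T'] (at root)
Step 6 (down 0): focus=L path=0 depth=1 children=['Q', 'V', 'K'] left=[] right=['T'] parent=Z
Step 7 (down 2): focus=K path=0/2 depth=2 children=[] left=['Q', 'V'] right=[] parent=L
Step 8 (up): focus=L path=0 depth=1 children=['Q', 'V', 'K'] left=[] right=['T'] parent=Z

Answer: 0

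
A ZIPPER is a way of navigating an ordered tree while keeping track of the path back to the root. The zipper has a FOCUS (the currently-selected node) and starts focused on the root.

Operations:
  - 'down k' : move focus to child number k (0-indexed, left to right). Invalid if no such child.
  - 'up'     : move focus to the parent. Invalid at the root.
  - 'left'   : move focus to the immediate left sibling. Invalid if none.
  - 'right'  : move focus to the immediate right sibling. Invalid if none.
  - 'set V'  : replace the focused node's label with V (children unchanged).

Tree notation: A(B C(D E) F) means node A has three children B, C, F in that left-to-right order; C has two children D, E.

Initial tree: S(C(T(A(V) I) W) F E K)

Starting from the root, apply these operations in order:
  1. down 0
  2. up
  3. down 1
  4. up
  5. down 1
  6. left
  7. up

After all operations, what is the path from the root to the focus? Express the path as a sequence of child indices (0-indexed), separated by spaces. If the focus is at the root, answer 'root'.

Step 1 (down 0): focus=C path=0 depth=1 children=['T', 'W'] left=[] right=['F', 'E', 'K'] parent=S
Step 2 (up): focus=S path=root depth=0 children=['C', 'F', 'E', 'K'] (at root)
Step 3 (down 1): focus=F path=1 depth=1 children=[] left=['C'] right=['E', 'K'] parent=S
Step 4 (up): focus=S path=root depth=0 children=['C', 'F', 'E', 'K'] (at root)
Step 5 (down 1): focus=F path=1 depth=1 children=[] left=['C'] right=['E', 'K'] parent=S
Step 6 (left): focus=C path=0 depth=1 children=['T', 'W'] left=[] right=['F', 'E', 'K'] parent=S
Step 7 (up): focus=S path=root depth=0 children=['C', 'F', 'E', 'K'] (at root)

Answer: root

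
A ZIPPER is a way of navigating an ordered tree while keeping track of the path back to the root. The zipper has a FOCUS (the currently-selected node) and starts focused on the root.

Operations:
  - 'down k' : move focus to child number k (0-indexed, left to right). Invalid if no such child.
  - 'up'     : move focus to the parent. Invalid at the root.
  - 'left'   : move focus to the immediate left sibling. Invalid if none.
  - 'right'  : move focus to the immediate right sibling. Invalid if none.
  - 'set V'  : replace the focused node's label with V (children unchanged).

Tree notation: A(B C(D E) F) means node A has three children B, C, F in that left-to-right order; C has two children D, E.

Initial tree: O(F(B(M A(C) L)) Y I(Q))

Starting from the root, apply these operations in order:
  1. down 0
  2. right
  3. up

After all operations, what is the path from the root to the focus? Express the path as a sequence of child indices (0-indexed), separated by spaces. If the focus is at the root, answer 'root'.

Answer: root

Derivation:
Step 1 (down 0): focus=F path=0 depth=1 children=['B'] left=[] right=['Y', 'I'] parent=O
Step 2 (right): focus=Y path=1 depth=1 children=[] left=['F'] right=['I'] parent=O
Step 3 (up): focus=O path=root depth=0 children=['F', 'Y', 'I'] (at root)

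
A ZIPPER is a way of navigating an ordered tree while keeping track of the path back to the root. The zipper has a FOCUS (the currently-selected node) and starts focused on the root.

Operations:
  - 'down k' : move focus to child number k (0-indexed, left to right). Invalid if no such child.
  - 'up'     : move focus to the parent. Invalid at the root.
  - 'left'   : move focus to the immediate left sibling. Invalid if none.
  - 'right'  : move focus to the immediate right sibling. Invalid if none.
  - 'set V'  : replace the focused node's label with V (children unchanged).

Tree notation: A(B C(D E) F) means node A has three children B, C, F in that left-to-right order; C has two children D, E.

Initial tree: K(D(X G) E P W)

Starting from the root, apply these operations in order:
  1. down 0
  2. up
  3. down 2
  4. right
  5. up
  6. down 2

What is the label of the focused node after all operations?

Answer: P

Derivation:
Step 1 (down 0): focus=D path=0 depth=1 children=['X', 'G'] left=[] right=['E', 'P', 'W'] parent=K
Step 2 (up): focus=K path=root depth=0 children=['D', 'E', 'P', 'W'] (at root)
Step 3 (down 2): focus=P path=2 depth=1 children=[] left=['D', 'E'] right=['W'] parent=K
Step 4 (right): focus=W path=3 depth=1 children=[] left=['D', 'E', 'P'] right=[] parent=K
Step 5 (up): focus=K path=root depth=0 children=['D', 'E', 'P', 'W'] (at root)
Step 6 (down 2): focus=P path=2 depth=1 children=[] left=['D', 'E'] right=['W'] parent=K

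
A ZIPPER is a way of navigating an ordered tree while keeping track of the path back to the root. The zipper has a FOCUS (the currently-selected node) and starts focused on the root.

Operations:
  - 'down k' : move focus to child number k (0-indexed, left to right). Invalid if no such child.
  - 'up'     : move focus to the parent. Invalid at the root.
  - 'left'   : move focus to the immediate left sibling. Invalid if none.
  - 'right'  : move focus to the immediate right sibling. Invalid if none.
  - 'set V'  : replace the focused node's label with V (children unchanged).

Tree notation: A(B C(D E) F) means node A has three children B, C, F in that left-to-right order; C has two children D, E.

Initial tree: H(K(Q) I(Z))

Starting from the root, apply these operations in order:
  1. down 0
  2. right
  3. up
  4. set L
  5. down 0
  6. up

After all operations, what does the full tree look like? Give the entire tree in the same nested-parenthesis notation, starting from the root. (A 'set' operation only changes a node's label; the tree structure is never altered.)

Step 1 (down 0): focus=K path=0 depth=1 children=['Q'] left=[] right=['I'] parent=H
Step 2 (right): focus=I path=1 depth=1 children=['Z'] left=['K'] right=[] parent=H
Step 3 (up): focus=H path=root depth=0 children=['K', 'I'] (at root)
Step 4 (set L): focus=L path=root depth=0 children=['K', 'I'] (at root)
Step 5 (down 0): focus=K path=0 depth=1 children=['Q'] left=[] right=['I'] parent=L
Step 6 (up): focus=L path=root depth=0 children=['K', 'I'] (at root)

Answer: L(K(Q) I(Z))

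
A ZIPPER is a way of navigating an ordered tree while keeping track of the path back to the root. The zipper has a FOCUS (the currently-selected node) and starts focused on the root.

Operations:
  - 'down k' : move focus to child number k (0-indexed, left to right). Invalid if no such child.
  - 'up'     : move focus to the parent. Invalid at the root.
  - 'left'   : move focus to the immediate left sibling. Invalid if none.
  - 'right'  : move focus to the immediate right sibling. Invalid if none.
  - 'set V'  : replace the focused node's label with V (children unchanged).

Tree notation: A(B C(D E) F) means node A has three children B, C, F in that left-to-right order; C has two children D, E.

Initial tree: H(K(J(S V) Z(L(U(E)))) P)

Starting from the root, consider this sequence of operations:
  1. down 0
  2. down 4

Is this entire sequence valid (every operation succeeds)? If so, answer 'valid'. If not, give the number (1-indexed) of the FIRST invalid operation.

Answer: 2

Derivation:
Step 1 (down 0): focus=K path=0 depth=1 children=['J', 'Z'] left=[] right=['P'] parent=H
Step 2 (down 4): INVALID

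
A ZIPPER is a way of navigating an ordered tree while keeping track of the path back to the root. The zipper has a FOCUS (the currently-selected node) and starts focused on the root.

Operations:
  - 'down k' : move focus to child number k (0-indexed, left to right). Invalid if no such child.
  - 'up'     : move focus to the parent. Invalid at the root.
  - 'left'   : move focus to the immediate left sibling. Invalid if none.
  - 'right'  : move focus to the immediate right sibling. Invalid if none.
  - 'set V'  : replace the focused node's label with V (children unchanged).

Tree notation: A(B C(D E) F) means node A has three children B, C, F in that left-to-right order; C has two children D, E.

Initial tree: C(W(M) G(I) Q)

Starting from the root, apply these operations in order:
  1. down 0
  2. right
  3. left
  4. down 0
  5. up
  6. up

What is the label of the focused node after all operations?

Step 1 (down 0): focus=W path=0 depth=1 children=['M'] left=[] right=['G', 'Q'] parent=C
Step 2 (right): focus=G path=1 depth=1 children=['I'] left=['W'] right=['Q'] parent=C
Step 3 (left): focus=W path=0 depth=1 children=['M'] left=[] right=['G', 'Q'] parent=C
Step 4 (down 0): focus=M path=0/0 depth=2 children=[] left=[] right=[] parent=W
Step 5 (up): focus=W path=0 depth=1 children=['M'] left=[] right=['G', 'Q'] parent=C
Step 6 (up): focus=C path=root depth=0 children=['W', 'G', 'Q'] (at root)

Answer: C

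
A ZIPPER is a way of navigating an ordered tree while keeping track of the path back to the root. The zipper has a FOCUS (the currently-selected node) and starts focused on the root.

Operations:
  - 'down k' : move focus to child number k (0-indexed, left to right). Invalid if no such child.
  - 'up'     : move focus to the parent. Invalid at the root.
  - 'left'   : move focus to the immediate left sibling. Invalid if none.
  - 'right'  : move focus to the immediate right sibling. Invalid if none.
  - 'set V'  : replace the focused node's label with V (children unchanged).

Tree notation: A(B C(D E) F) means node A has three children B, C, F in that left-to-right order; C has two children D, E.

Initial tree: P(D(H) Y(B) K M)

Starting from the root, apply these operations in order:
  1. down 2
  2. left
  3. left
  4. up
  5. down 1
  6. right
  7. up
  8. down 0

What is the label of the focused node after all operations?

Step 1 (down 2): focus=K path=2 depth=1 children=[] left=['D', 'Y'] right=['M'] parent=P
Step 2 (left): focus=Y path=1 depth=1 children=['B'] left=['D'] right=['K', 'M'] parent=P
Step 3 (left): focus=D path=0 depth=1 children=['H'] left=[] right=['Y', 'K', 'M'] parent=P
Step 4 (up): focus=P path=root depth=0 children=['D', 'Y', 'K', 'M'] (at root)
Step 5 (down 1): focus=Y path=1 depth=1 children=['B'] left=['D'] right=['K', 'M'] parent=P
Step 6 (right): focus=K path=2 depth=1 children=[] left=['D', 'Y'] right=['M'] parent=P
Step 7 (up): focus=P path=root depth=0 children=['D', 'Y', 'K', 'M'] (at root)
Step 8 (down 0): focus=D path=0 depth=1 children=['H'] left=[] right=['Y', 'K', 'M'] parent=P

Answer: D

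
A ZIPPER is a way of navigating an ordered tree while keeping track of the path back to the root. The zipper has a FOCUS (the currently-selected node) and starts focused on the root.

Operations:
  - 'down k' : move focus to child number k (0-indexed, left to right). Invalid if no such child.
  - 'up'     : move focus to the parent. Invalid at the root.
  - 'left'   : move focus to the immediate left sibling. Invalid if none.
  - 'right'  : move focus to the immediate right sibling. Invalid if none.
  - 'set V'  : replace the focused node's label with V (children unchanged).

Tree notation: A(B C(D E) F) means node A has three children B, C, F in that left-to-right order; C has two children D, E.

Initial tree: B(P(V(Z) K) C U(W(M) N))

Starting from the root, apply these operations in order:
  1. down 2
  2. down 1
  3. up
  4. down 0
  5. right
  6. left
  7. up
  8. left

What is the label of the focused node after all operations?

Step 1 (down 2): focus=U path=2 depth=1 children=['W', 'N'] left=['P', 'C'] right=[] parent=B
Step 2 (down 1): focus=N path=2/1 depth=2 children=[] left=['W'] right=[] parent=U
Step 3 (up): focus=U path=2 depth=1 children=['W', 'N'] left=['P', 'C'] right=[] parent=B
Step 4 (down 0): focus=W path=2/0 depth=2 children=['M'] left=[] right=['N'] parent=U
Step 5 (right): focus=N path=2/1 depth=2 children=[] left=['W'] right=[] parent=U
Step 6 (left): focus=W path=2/0 depth=2 children=['M'] left=[] right=['N'] parent=U
Step 7 (up): focus=U path=2 depth=1 children=['W', 'N'] left=['P', 'C'] right=[] parent=B
Step 8 (left): focus=C path=1 depth=1 children=[] left=['P'] right=['U'] parent=B

Answer: C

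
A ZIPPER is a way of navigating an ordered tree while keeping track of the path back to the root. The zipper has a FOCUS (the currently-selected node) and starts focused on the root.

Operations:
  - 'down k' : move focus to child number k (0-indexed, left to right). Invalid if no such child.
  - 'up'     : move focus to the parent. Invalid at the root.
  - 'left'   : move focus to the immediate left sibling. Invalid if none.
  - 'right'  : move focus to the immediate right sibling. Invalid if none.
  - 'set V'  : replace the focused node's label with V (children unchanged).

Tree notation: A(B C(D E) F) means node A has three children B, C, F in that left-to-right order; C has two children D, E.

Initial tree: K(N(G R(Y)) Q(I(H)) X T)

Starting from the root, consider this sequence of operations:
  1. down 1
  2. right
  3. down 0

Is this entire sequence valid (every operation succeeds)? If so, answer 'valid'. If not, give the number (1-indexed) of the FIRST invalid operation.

Step 1 (down 1): focus=Q path=1 depth=1 children=['I'] left=['N'] right=['X', 'T'] parent=K
Step 2 (right): focus=X path=2 depth=1 children=[] left=['N', 'Q'] right=['T'] parent=K
Step 3 (down 0): INVALID

Answer: 3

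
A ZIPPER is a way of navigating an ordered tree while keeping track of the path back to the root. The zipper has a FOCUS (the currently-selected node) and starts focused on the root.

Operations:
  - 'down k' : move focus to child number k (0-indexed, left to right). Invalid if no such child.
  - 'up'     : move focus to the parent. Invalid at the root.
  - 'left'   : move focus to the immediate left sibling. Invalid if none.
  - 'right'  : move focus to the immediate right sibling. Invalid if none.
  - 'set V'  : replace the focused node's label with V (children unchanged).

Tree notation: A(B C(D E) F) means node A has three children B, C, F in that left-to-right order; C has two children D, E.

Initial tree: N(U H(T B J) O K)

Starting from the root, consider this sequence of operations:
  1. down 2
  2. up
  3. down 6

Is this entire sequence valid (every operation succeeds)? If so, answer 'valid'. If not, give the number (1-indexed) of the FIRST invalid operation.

Step 1 (down 2): focus=O path=2 depth=1 children=[] left=['U', 'H'] right=['K'] parent=N
Step 2 (up): focus=N path=root depth=0 children=['U', 'H', 'O', 'K'] (at root)
Step 3 (down 6): INVALID

Answer: 3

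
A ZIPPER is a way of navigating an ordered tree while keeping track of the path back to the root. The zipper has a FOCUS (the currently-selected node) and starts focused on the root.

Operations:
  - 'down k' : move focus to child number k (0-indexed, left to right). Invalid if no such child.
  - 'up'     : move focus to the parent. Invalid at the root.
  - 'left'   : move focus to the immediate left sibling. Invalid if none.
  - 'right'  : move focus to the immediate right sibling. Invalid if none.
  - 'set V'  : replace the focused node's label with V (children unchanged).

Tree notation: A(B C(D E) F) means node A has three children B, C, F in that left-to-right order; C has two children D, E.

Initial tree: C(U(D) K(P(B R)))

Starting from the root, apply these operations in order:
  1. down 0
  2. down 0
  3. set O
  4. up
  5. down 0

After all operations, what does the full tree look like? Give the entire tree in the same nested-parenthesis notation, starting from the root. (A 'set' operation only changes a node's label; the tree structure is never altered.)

Step 1 (down 0): focus=U path=0 depth=1 children=['D'] left=[] right=['K'] parent=C
Step 2 (down 0): focus=D path=0/0 depth=2 children=[] left=[] right=[] parent=U
Step 3 (set O): focus=O path=0/0 depth=2 children=[] left=[] right=[] parent=U
Step 4 (up): focus=U path=0 depth=1 children=['O'] left=[] right=['K'] parent=C
Step 5 (down 0): focus=O path=0/0 depth=2 children=[] left=[] right=[] parent=U

Answer: C(U(O) K(P(B R)))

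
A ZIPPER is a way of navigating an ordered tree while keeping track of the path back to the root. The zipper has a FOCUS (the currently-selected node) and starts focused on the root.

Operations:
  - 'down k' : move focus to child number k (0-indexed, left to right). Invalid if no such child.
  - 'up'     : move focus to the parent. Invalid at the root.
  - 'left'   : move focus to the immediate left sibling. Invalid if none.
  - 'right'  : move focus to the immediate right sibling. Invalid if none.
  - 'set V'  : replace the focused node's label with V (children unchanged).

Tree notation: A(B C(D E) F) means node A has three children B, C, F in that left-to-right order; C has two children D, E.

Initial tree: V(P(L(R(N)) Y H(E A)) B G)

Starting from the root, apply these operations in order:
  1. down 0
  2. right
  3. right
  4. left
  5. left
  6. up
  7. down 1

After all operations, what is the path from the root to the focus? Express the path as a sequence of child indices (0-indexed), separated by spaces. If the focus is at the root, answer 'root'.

Step 1 (down 0): focus=P path=0 depth=1 children=['L', 'Y', 'H'] left=[] right=['B', 'G'] parent=V
Step 2 (right): focus=B path=1 depth=1 children=[] left=['P'] right=['G'] parent=V
Step 3 (right): focus=G path=2 depth=1 children=[] left=['P', 'B'] right=[] parent=V
Step 4 (left): focus=B path=1 depth=1 children=[] left=['P'] right=['G'] parent=V
Step 5 (left): focus=P path=0 depth=1 children=['L', 'Y', 'H'] left=[] right=['B', 'G'] parent=V
Step 6 (up): focus=V path=root depth=0 children=['P', 'B', 'G'] (at root)
Step 7 (down 1): focus=B path=1 depth=1 children=[] left=['P'] right=['G'] parent=V

Answer: 1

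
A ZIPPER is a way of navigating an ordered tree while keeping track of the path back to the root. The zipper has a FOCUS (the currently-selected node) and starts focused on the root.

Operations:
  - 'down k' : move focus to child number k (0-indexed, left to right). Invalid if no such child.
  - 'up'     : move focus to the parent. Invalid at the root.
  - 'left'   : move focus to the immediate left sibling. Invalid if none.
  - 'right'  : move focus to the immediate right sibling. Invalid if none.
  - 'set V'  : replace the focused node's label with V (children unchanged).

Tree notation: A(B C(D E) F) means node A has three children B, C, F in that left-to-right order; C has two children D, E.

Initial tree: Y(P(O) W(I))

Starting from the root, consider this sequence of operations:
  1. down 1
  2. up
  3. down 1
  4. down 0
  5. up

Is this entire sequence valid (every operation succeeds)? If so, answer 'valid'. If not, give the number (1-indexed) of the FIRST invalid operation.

Step 1 (down 1): focus=W path=1 depth=1 children=['I'] left=['P'] right=[] parent=Y
Step 2 (up): focus=Y path=root depth=0 children=['P', 'W'] (at root)
Step 3 (down 1): focus=W path=1 depth=1 children=['I'] left=['P'] right=[] parent=Y
Step 4 (down 0): focus=I path=1/0 depth=2 children=[] left=[] right=[] parent=W
Step 5 (up): focus=W path=1 depth=1 children=['I'] left=['P'] right=[] parent=Y

Answer: valid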